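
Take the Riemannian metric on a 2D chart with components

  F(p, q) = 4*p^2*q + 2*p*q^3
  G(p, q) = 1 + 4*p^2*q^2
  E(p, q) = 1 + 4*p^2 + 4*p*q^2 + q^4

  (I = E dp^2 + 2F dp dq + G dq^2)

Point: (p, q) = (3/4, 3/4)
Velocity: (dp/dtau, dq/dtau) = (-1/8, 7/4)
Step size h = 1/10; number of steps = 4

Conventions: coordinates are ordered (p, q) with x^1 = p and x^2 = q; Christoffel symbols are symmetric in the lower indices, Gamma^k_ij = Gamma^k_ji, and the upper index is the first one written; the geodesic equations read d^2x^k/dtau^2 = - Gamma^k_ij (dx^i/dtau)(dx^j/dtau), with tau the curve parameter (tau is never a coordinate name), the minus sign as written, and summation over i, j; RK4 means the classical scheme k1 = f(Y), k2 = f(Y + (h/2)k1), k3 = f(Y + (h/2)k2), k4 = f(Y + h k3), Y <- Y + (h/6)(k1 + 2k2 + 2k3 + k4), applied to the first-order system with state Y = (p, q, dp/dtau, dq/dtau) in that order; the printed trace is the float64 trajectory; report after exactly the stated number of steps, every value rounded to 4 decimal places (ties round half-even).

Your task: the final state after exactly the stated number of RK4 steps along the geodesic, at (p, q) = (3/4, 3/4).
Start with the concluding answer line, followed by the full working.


Answer: p = 0.6406, q = 1.4159, dp/dtau = -0.3466, dq/dtau = 1.6222

f(Y) = (dp/dtau, dq/dtau, -Gamma^p_ij Y'^i Y'^j, -Gamma^q_ij Y'^i Y'^j) with the Gammas evaluated at the stage position; h = 0.100000; intermediate values shown to 6 dp
step 0: p = 0.7500, q = 0.7500, dp/dtau = -0.1250, dq/dtau = 1.7500
step 1:
  k1: at (p, q) = (0.750000, 0.750000), (dp/dtau, dq/dtau) = (-0.125000, 1.750000); Gamma_ppp = 0.632714, Gamma_ppq = 0.474536, Gamma_pqq = 0.474536, Gamma_qpp = 0.345117, Gamma_qpq = 0.258838, Gamma_qqq = 0.258838; k1 = (-0.125000, 1.750000, -1.255542, -0.684841)
  k2: at (p, q) = (0.743750, 0.837500), (dp/dtau, dq/dtau) = (-0.187777, 1.715758); Gamma_ppp = 0.596166, Gamma_ppq = 0.499289, Gamma_pqq = 0.443398, Gamma_qpp = 0.339298, Gamma_qpq = 0.284162, Gamma_qqq = 0.252353; k2 = (-0.187777, 1.715758, -1.004586, -0.571744)
  k3: at (p, q) = (0.740611, 0.835788), (dp/dtau, dq/dtau) = (-0.175229, 1.721413); Gamma_ppp = 0.598509, Gamma_ppq = 0.500226, Gamma_pqq = 0.443262, Gamma_qpp = 0.339921, Gamma_qpq = 0.284101, Gamma_qqq = 0.251749; k3 = (-0.175229, 1.721413, -1.030101, -0.585042)
  k4: at (p, q) = (0.732477, 0.922141), (dp/dtau, dq/dtau) = (-0.228010, 1.691496); Gamma_ppp = 0.565706, Gamma_ppq = 0.521661, Gamma_pqq = 0.414366, Gamma_qpp = 0.330069, Gamma_qpq = 0.304370, Gamma_qqq = 0.241768; k4 = (-0.228010, 1.691496, -0.812592, -0.474119)
  Y <- Y + (h/6)(k1 + 2k2 + 2k3 + k4): p = 0.7320, q = 0.9219, dp/dtau = -0.2273, dq/dtau = 1.6921
step 2:
  k1: at (p, q) = (0.732016, 0.921931), (dp/dtau, dq/dtau) = (-0.227292, 1.692124); Gamma_ppp = 0.566021, Gamma_ppq = 0.521832, Gamma_pqq = 0.414337, Gamma_qpp = 0.330157, Gamma_qpq = 0.304382, Gamma_qqq = 0.241680; k1 = (-0.227292, 1.692124, -0.814206, -0.474922)
  k2: at (p, q) = (0.720652, 1.006537), (dp/dtau, dq/dtau) = (-0.268002, 1.668378); Gamma_ppp = 0.537732, Gamma_ppq = 0.541247, Gamma_pqq = 0.387518, Gamma_qpp = 0.317835, Gamma_qpq = 0.319913, Gamma_qqq = 0.229049; k2 = (-0.268002, 1.668378, -0.633258, -0.374298)
  k3: at (p, q) = (0.718616, 1.005350), (dp/dtau, dq/dtau) = (-0.258955, 1.673410); Gamma_ppp = 0.539180, Gamma_ppq = 0.542065, Gamma_pqq = 0.387464, Gamma_qpp = 0.318254, Gamma_qpq = 0.319956, Gamma_qqq = 0.228702; k3 = (-0.258955, 1.673410, -0.651377, -0.384478)
  k4: at (p, q) = (0.706121, 1.089272), (dp/dtau, dq/dtau) = (-0.292429, 1.653677); Gamma_ppp = 0.513591, Gamma_ppq = 0.559440, Gamma_pqq = 0.362657, Gamma_qpp = 0.304017, Gamma_qpq = 0.331157, Gamma_qqq = 0.214673; k4 = (-0.292429, 1.653677, -0.494587, -0.292767)
  Y <- Y + (h/6)(k1 + 2k2 + 2k3 + k4): p = 0.7058, q = 1.0891, dp/dtau = -0.2919, dq/dtau = 1.6540
step 3:
  k1: at (p, q) = (0.705789, 1.089087), (dp/dtau, dq/dtau) = (-0.291926, 1.654037); Gamma_ppp = 0.513815, Gamma_ppq = 0.559589, Gamma_pqq = 0.362645, Gamma_qpp = 0.304080, Gamma_qpq = 0.331169, Gamma_qqq = 0.214616; k1 = (-0.291926, 1.654037, -0.495523, -0.293254)
  k2: at (p, q) = (0.691193, 1.171789), (dp/dtau, dq/dtau) = (-0.316702, 1.639374); Gamma_ppp = 0.491321, Gamma_ppq = 0.575724, Gamma_pqq = 0.339597, Gamma_qpp = 0.288833, Gamma_qpq = 0.338452, Gamma_qqq = 0.199640; k2 = (-0.316702, 1.639374, -0.364139, -0.214067)
  k3: at (p, q) = (0.689954, 1.171056), (dp/dtau, dq/dtau) = (-0.310133, 1.643334); Gamma_ppp = 0.492142, Gamma_ppq = 0.576326, Gamma_pqq = 0.339556, Gamma_qpp = 0.289057, Gamma_qpq = 0.338502, Gamma_qqq = 0.199436; k3 = (-0.310133, 1.643334, -0.376869, -0.221352)
  k4: at (p, q) = (0.674776, 1.253420), (dp/dtau, dq/dtau) = (-0.329613, 1.631902); Gamma_ppp = 0.471396, Gamma_ppq = 0.590857, Gamma_pqq = 0.318086, Gamma_qpp = 0.273022, Gamma_qpq = 0.342211, Gamma_qqq = 0.184229; k4 = (-0.329613, 1.631902, -0.262672, -0.152134)
  Y <- Y + (h/6)(k1 + 2k2 + 2k3 + k4): p = 0.6745, q = 1.2533, dp/dtau = -0.3293, dq/dtau = 1.6321
step 4:
  k1: at (p, q) = (0.674536, 1.253276), (dp/dtau, dq/dtau) = (-0.329263, 1.632100); Gamma_ppp = 0.471550, Gamma_ppq = 0.590982, Gamma_pqq = 0.318077, Gamma_qpp = 0.273061, Gamma_qpq = 0.342221, Gamma_qqq = 0.184189; k1 = (-0.329263, 1.632100, -0.263224, -0.152426)
  k2: at (p, q) = (0.658072, 1.334881), (dp/dtau, dq/dtau) = (-0.342424, 1.624479); Gamma_ppp = 0.452779, Gamma_ppq = 0.604406, Gamma_pqq = 0.297961, Gamma_qpp = 0.256770, Gamma_qpq = 0.342757, Gamma_qqq = 0.168973; k2 = (-0.342424, 1.624479, -0.166975, -0.094691)
  k3: at (p, q) = (0.657414, 1.334500), (dp/dtau, dq/dtau) = (-0.337612, 1.627365); Gamma_ppp = 0.453179, Gamma_ppq = 0.604767, Gamma_pqq = 0.297926, Gamma_qpp = 0.256860, Gamma_qpq = 0.342779, Gamma_qqq = 0.168863; k3 = (-0.337612, 1.627365, -0.176118, -0.099823)
  k4: at (p, q) = (0.640774, 1.416013), (dp/dtau, dq/dtau) = (-0.346875, 1.622118); Gamma_ppp = 0.435458, Gamma_ppq = 0.616614, Gamma_pqq = 0.279030, Gamma_qpp = 0.240434, Gamma_qpq = 0.340458, Gamma_qqq = 0.154064; k4 = (-0.346875, 1.622118, -0.092695, -0.051181)
  Y <- Y + (h/6)(k1 + 2k2 + 2k3 + k4): p = 0.6406, q = 1.4159, dp/dtau = -0.3466, dq/dtau = 1.6222


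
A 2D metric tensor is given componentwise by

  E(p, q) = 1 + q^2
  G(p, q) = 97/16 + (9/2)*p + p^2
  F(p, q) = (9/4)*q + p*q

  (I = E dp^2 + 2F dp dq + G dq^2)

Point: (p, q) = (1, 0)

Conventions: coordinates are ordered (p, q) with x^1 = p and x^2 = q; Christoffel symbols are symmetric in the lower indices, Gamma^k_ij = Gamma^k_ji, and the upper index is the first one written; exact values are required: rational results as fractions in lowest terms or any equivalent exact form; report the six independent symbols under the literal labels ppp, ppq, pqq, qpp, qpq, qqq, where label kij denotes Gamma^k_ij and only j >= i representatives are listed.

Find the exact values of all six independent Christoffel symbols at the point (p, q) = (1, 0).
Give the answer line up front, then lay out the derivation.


Answer: Gamma_ppp = 0, Gamma_ppq = 0, Gamma_pqq = 0, Gamma_qpp = 0, Gamma_qpq = 52/185, Gamma_qqq = 0

E = 1, F = 0, G = 185/16 at the point
E_p = 0, E_q = 0, F_p = 0, F_q = 13/4, G_p = 13/2, G_q = 0
EG - F^2 = 185/16;  g^inv = (16/185) * [[185/16, 0], [0, 1]]
first-kind symbols [ij,l] = (1/2)(d_i g_jl + d_j g_il - d_l g_ij): [pp,p] = E_p/2 = 0, [pp,q] = F_p - E_q/2 = 0, [pq,p] = E_q/2 = 0, [pq,q] = G_p/2 = 13/4, [qq,p] = F_q - G_p/2 = 0, [qq,q] = G_q/2 = 0
Gamma^p_ij = (G*[ij,p] - F*[ij,q])/(EG - F^2), Gamma^q_ij = (E*[ij,q] - F*[ij,p])/(EG - F^2)


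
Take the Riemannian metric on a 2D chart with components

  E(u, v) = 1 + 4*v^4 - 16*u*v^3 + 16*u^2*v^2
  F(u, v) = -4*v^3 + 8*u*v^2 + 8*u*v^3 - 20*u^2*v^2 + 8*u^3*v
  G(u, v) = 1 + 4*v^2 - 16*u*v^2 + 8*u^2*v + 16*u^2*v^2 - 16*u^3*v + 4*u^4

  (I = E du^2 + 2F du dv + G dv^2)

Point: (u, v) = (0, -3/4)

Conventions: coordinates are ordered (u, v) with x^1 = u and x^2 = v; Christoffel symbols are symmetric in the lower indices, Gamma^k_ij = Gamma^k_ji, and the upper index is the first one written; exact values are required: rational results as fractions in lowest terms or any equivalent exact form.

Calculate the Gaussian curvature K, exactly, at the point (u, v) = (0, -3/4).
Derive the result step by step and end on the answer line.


E = 145/64, F = 27/16, G = 13/4, EG - F^2 = 289/64 at the point
E_u = 27/4, E_v = -27/4, F_u = 9/8, F_v = -27/4, G_u = -9, G_v = -6
E_vv = 27, F_uv = 3/2, G_uu = 6
Using the Brioschi determinant formula for K from the metric derivatives:
M1 = [[-E_vv/2 + F_uv - G_uu/2, E_u/2, F_u - E_v/2], [F_v - G_u/2, E, F], [G_v/2, F, G]] = [[-15, 27/8, 9/2], [-9/4, 145/64, 27/16], [-3, 27/16, 13/4]]; det M1 = -2985/64
M2 = [[0, E_v/2, G_u/2], [E_v/2, E, F], [G_u/2, F, G]] = [[0, -27/8, -9/2], [-27/8, 145/64, 27/16], [-9/2, 27/16, 13/4]]; det M2 = -2025/64
det M1 - det M2 = -15; K = -15 / (289/64)^2 = -61440/83521

Answer: K = -61440/83521


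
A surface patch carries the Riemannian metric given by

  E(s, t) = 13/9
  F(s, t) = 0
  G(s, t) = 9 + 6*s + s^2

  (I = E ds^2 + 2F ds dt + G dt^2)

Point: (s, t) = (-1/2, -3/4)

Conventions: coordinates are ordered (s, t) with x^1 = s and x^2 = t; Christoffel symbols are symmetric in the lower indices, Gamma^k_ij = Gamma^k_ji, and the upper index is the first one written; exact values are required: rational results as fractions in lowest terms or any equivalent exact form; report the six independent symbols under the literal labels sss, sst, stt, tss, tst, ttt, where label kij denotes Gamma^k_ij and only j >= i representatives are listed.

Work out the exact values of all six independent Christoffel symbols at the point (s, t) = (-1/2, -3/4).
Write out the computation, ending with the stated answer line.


E = 13/9, F = 0, G = 25/4 at the point
E_s = 0, E_t = 0, F_s = 0, F_t = 0, G_s = 5, G_t = 0
EG - F^2 = 325/36;  g^inv = (36/325) * [[25/4, 0], [0, 13/9]]
first-kind symbols [ij,l] = (1/2)(d_i g_jl + d_j g_il - d_l g_ij): [ss,s] = E_s/2 = 0, [ss,t] = F_s - E_t/2 = 0, [st,s] = E_t/2 = 0, [st,t] = G_s/2 = 5/2, [tt,s] = F_t - G_s/2 = -5/2, [tt,t] = G_t/2 = 0
Gamma^s_ij = (G*[ij,s] - F*[ij,t])/(EG - F^2), Gamma^t_ij = (E*[ij,t] - F*[ij,s])/(EG - F^2)

Answer: Gamma_sss = 0, Gamma_sst = 0, Gamma_stt = -45/26, Gamma_tss = 0, Gamma_tst = 2/5, Gamma_ttt = 0


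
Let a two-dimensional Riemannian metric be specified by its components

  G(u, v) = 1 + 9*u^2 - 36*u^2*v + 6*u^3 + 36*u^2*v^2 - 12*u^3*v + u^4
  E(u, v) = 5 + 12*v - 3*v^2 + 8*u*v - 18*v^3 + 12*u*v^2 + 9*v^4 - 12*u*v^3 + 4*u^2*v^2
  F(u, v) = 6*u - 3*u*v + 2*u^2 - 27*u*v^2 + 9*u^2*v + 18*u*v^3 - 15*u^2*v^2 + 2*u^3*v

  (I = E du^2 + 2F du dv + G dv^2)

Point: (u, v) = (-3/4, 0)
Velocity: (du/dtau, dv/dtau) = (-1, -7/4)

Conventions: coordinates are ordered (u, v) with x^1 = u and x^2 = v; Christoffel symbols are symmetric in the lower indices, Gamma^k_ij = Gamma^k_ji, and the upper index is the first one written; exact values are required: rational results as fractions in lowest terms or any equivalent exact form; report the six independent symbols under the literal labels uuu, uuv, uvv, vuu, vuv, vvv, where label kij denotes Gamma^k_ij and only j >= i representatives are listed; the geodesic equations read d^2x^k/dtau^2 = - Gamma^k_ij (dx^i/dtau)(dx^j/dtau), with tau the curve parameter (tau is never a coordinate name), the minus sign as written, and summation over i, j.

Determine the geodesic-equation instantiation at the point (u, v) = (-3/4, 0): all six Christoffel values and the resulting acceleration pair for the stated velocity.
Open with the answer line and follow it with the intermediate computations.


Answer: Gamma_uuu = 0, Gamma_uuv = 768/2009, Gamma_uvv = 2304/2009, Gamma_vuu = 0, Gamma_vuv = -648/2009, Gamma_vvv = -1944/2009; accelerations (d^2u/dtau^2, d^2v/dtau^2) = (-1392/287, 2349/574)

E = 5, F = -27/8, G = 985/256 at the point
E_u = 0, E_v = 6, F_u = 3, F_v = 207/32, G_u = -81/16, G_v = -243/16
EG - F^2 = 2009/256;  g^inv = (256/2009) * [[985/256, 27/8], [27/8, 5]]
first-kind symbols [ij,l] = (1/2)(d_i g_jl + d_j g_il - d_l g_ij): [uu,u] = E_u/2 = 0, [uu,v] = F_u - E_v/2 = 0, [uv,u] = E_v/2 = 3, [uv,v] = G_u/2 = -81/32, [vv,u] = F_v - G_u/2 = 9, [vv,v] = G_v/2 = -243/32
Gamma^u_ij = (G*[ij,u] - F*[ij,v])/(EG - F^2), Gamma^v_ij = (E*[ij,v] - F*[ij,u])/(EG - F^2)
Gamma_uuu = 0, Gamma_uuv = 768/2009, Gamma_uvv = 2304/2009, Gamma_vuu = 0, Gamma_vuv = -648/2009, Gamma_vvv = -1944/2009
d^2u/dtau^2 = -(Gamma_uuu*(-1)^2 + 2*Gamma_uuv*(-1)*(-7/4) + Gamma_uvv*(-7/4)^2) = -1392/287
d^2v/dtau^2 = -(Gamma_vuu*(-1)^2 + 2*Gamma_vuv*(-1)*(-7/4) + Gamma_vvv*(-7/4)^2) = 2349/574


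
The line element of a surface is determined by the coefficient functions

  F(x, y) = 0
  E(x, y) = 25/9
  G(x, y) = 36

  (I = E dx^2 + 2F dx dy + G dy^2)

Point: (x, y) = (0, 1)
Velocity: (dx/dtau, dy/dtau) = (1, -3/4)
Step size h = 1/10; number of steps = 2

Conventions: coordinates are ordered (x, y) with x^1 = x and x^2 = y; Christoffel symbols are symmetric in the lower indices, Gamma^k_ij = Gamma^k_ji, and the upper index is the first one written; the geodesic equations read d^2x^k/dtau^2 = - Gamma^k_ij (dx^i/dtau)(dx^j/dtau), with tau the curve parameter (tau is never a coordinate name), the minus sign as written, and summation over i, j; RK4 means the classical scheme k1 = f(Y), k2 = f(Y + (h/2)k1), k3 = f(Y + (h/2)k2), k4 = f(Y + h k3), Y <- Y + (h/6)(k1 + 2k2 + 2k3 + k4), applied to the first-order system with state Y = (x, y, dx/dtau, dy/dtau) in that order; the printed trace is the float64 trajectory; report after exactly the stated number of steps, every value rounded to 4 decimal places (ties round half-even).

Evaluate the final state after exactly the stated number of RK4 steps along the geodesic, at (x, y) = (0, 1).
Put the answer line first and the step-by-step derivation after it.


Answer: x = 0.2000, y = 0.8500, dx/dtau = 1.0000, dy/dtau = -0.7500

f(Y) = (dx/dtau, dy/dtau, -Gamma^x_ij Y'^i Y'^j, -Gamma^y_ij Y'^i Y'^j) with the Gammas evaluated at the stage position; h = 0.100000; intermediate values shown to 6 dp
step 0: x = 0.0000, y = 1.0000, dx/dtau = 1.0000, dy/dtau = -0.7500
step 1:
  k1: at (x, y) = (0.000000, 1.000000), (dx/dtau, dy/dtau) = (1.000000, -0.750000); Gamma_xxx = 0.000000, Gamma_xxy = 0.000000, Gamma_xyy = 0.000000, Gamma_yxx = 0.000000, Gamma_yxy = 0.000000, Gamma_yyy = 0.000000; k1 = (1.000000, -0.750000, 0.000000, 0.000000)
  k2: at (x, y) = (0.050000, 0.962500), (dx/dtau, dy/dtau) = (1.000000, -0.750000); Gamma_xxx = 0.000000, Gamma_xxy = 0.000000, Gamma_xyy = 0.000000, Gamma_yxx = 0.000000, Gamma_yxy = 0.000000, Gamma_yyy = 0.000000; k2 = (1.000000, -0.750000, 0.000000, 0.000000)
  k3: at (x, y) = (0.050000, 0.962500), (dx/dtau, dy/dtau) = (1.000000, -0.750000); Gamma_xxx = 0.000000, Gamma_xxy = 0.000000, Gamma_xyy = 0.000000, Gamma_yxx = 0.000000, Gamma_yxy = 0.000000, Gamma_yyy = 0.000000; k3 = (1.000000, -0.750000, 0.000000, 0.000000)
  k4: at (x, y) = (0.100000, 0.925000), (dx/dtau, dy/dtau) = (1.000000, -0.750000); Gamma_xxx = 0.000000, Gamma_xxy = 0.000000, Gamma_xyy = 0.000000, Gamma_yxx = 0.000000, Gamma_yxy = 0.000000, Gamma_yyy = 0.000000; k4 = (1.000000, -0.750000, 0.000000, 0.000000)
  Y <- Y + (h/6)(k1 + 2k2 + 2k3 + k4): x = 0.1000, y = 0.9250, dx/dtau = 1.0000, dy/dtau = -0.7500
step 2:
  k1: at (x, y) = (0.100000, 0.925000), (dx/dtau, dy/dtau) = (1.000000, -0.750000); Gamma_xxx = 0.000000, Gamma_xxy = 0.000000, Gamma_xyy = 0.000000, Gamma_yxx = 0.000000, Gamma_yxy = 0.000000, Gamma_yyy = 0.000000; k1 = (1.000000, -0.750000, 0.000000, 0.000000)
  k2: at (x, y) = (0.150000, 0.887500), (dx/dtau, dy/dtau) = (1.000000, -0.750000); Gamma_xxx = 0.000000, Gamma_xxy = 0.000000, Gamma_xyy = 0.000000, Gamma_yxx = 0.000000, Gamma_yxy = 0.000000, Gamma_yyy = 0.000000; k2 = (1.000000, -0.750000, 0.000000, 0.000000)
  k3: at (x, y) = (0.150000, 0.887500), (dx/dtau, dy/dtau) = (1.000000, -0.750000); Gamma_xxx = 0.000000, Gamma_xxy = 0.000000, Gamma_xyy = 0.000000, Gamma_yxx = 0.000000, Gamma_yxy = 0.000000, Gamma_yyy = 0.000000; k3 = (1.000000, -0.750000, 0.000000, 0.000000)
  k4: at (x, y) = (0.200000, 0.850000), (dx/dtau, dy/dtau) = (1.000000, -0.750000); Gamma_xxx = 0.000000, Gamma_xxy = 0.000000, Gamma_xyy = 0.000000, Gamma_yxx = 0.000000, Gamma_yxy = 0.000000, Gamma_yyy = 0.000000; k4 = (1.000000, -0.750000, 0.000000, 0.000000)
  Y <- Y + (h/6)(k1 + 2k2 + 2k3 + k4): x = 0.2000, y = 0.8500, dx/dtau = 1.0000, dy/dtau = -0.7500


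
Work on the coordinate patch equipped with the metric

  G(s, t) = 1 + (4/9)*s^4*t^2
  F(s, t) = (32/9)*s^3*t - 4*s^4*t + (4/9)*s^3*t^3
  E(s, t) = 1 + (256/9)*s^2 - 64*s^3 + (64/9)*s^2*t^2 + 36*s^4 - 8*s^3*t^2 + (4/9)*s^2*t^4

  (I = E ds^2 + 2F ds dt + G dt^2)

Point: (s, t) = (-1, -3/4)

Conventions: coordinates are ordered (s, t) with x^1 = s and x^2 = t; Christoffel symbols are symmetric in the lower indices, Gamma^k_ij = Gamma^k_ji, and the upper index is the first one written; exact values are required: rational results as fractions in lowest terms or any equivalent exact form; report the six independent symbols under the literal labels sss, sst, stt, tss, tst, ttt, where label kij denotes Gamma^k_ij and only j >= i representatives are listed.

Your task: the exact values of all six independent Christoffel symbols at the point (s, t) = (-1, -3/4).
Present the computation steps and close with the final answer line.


E = 79537/576, F = 281/48, G = 5/4 at the point
E_s = -119425/288, E_t = -281/12, F_s = -329/16, F_t = -299/36, G_s = -1, G_t = -2/3
EG - F^2 = 79681/576;  g^inv = (576/79681) * [[5/4, -281/48], [-281/48, 79537/576]]
first-kind symbols [ij,l] = (1/2)(d_i g_jl + d_j g_il - d_l g_ij): [ss,s] = E_s/2 = -119425/576, [ss,t] = F_s - E_t/2 = -425/48, [st,s] = E_t/2 = -281/24, [st,t] = G_s/2 = -1/2, [tt,s] = F_t - G_s/2 = -281/36, [tt,t] = G_t/2 = -1/3
Gamma^s_ij = (G*[ij,s] - F*[ij,t])/(EG - F^2), Gamma^t_ij = (E*[ij,t] - F*[ij,s])/(EG - F^2)

Answer: Gamma_sss = -119425/79681, Gamma_sst = -6744/79681, Gamma_stt = -4496/79681, Gamma_tss = -5100/79681, Gamma_tst = -288/79681, Gamma_ttt = -192/79681


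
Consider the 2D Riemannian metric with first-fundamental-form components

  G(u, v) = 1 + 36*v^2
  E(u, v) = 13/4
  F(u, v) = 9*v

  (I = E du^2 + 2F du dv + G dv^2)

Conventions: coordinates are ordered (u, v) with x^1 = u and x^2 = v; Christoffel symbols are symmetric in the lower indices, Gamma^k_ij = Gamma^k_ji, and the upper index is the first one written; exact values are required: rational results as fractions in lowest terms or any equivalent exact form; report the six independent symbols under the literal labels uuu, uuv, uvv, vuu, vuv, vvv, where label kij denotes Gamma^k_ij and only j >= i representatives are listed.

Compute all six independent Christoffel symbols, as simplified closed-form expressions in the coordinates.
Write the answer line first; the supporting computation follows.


Answer: Gamma_uuu = 0, Gamma_uuv = 0, Gamma_uvv = 36/(144*v^2 + 13), Gamma_vuu = 0, Gamma_vuv = 0, Gamma_vvv = 144*v/(144*v^2 + 13)

E = 13/4; F = 9*v; G = 1 + 36*v^2
Gamma^k_ij = (1/2) g^{kl} (d_i g_jl + d_j g_il - d_l g_ij), with g^inv = (1/(EG-F^2)) [[G, -F], [-F, E]]
first partials: E_u = 0, E_v = 0, F_u = 0, F_v = 9, G_u = 0, G_v = 72*v
D = EG - F^2 = 13/4 + 36*v^2
expanded: Gamma^u_uu = (G E_u - 2F F_u + F E_v)/(2D), Gamma^u_uv = (G E_v - F G_u)/(2D), Gamma^u_vv = (2G F_v - G G_u - F G_v)/(2D), Gamma^v_uu = (2E F_u - E E_v - F E_u)/(2D), Gamma^v_uv = (E G_u - F E_v)/(2D), Gamma^v_vv = (E G_v - 2F F_v + F G_u)/(2D); substitute and cancel common factors


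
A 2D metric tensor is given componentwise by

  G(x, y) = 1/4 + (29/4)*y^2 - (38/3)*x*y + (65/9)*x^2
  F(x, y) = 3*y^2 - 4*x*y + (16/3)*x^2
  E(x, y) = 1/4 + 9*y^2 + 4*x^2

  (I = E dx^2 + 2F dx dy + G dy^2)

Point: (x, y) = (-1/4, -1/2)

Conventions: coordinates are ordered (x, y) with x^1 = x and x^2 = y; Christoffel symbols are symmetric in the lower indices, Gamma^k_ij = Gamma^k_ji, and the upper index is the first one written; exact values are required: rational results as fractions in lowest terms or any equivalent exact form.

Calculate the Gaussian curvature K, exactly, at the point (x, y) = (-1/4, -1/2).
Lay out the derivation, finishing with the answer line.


E = 11/4, F = 7/12, G = 67/72, EG - F^2 = 71/32 at the point
E_x = -2, E_y = -9, F_x = -2/3, F_y = -2, G_x = 49/18, G_y = -49/12
E_yy = 18, F_xy = -4, G_xx = 130/9
Compute both Brioschi determinants and normalise by (EG - F^2)^2.
M1 = [[-E_yy/2 + F_xy - G_xx/2, E_x/2, F_x - E_y/2], [F_y - G_x/2, E, F], [G_y/2, F, G]] = [[-182/9, -1, 23/6], [-121/36, 11/4, 7/12], [-49/24, 7/12, 67/72]]; det M1 = -56675/1728
M2 = [[0, E_y/2, G_x/2], [E_y/2, E, F], [G_x/2, F, G]] = [[0, -9/2, 49/36], [-9/2, 11/4, 7/12], [49/36, 7/12, 67/72]]; det M2 = -161141/5184
det M1 - det M2 = -2221/1296; K = -2221/1296 / (71/32)^2 = -142144/408321

Answer: K = -142144/408321


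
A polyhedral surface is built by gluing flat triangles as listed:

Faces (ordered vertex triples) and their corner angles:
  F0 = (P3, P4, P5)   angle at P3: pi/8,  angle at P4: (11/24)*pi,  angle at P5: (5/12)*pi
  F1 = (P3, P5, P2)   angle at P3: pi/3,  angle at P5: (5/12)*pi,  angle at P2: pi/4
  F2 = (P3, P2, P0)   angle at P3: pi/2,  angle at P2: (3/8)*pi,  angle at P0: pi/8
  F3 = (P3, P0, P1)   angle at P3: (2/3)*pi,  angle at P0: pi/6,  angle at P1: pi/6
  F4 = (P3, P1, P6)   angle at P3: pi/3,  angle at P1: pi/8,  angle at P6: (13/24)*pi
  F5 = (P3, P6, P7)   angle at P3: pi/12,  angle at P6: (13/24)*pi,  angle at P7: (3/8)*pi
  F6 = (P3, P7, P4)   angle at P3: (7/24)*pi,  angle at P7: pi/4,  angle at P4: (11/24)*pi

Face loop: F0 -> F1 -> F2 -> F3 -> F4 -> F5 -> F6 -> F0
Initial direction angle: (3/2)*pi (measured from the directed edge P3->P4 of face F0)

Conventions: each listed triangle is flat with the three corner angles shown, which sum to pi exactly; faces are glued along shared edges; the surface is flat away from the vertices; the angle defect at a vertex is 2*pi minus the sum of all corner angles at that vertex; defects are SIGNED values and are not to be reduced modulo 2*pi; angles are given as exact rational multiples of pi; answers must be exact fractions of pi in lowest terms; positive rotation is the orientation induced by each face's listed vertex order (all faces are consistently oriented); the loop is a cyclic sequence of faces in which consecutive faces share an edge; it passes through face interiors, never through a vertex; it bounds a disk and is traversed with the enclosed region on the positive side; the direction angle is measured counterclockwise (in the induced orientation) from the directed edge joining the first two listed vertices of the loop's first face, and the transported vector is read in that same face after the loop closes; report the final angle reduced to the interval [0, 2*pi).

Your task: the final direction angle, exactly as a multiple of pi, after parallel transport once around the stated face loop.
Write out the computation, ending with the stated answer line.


enclosed vertex P3: corner angles sum to (7/3)*pi, defect = 2*pi - (7/3)*pi = -pi/3
final direction = starting direction + enclosed defect total, reduced mod 2*pi (induced orientation)
final angle = (3/2)*pi - pi/3 = (7/6)*pi (mod 2*pi)

Answer: final direction angle = (7/6)*pi


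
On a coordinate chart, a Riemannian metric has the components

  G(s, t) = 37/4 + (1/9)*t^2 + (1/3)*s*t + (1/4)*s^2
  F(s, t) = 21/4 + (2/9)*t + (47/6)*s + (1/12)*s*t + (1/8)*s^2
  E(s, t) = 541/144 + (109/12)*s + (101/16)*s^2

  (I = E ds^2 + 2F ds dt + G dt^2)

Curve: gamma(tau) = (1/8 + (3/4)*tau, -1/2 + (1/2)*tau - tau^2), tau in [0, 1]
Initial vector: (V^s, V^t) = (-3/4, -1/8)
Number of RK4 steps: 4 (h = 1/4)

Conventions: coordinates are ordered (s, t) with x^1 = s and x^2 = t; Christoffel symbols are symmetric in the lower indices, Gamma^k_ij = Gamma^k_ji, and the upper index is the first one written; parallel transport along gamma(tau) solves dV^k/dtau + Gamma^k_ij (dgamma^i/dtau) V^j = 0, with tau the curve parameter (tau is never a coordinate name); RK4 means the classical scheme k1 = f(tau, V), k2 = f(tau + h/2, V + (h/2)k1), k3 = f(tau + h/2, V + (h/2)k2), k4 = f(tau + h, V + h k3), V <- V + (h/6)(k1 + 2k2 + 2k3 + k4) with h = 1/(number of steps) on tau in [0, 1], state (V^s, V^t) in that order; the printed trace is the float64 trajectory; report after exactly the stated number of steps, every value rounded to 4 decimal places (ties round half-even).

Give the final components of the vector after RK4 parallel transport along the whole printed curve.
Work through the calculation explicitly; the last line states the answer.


gamma'(tau) = (3/4, 1/2 - 2*tau); f(tau, V)^k = -Gamma^k_ij(gamma(tau)) gamma'^i(tau) V^j; h = 1/4; intermediate values shown to 6 dp
curve data and Christoffel symbols at the stage parameters:
  tau = 0.000000: gamma = (0.125000, -0.500000), gamma' = (0.750000, 0.500000); Gamma_sss = 0.173443, Gamma_sst = 0.036068, Gamma_stt = 0.322658, Gamma_tss = 0.730208, Gamma_tst = -0.029439, Gamma_ttt = -0.216795
  tau = 0.125000: gamma = (0.218750, -0.453125), gamma' = (0.750000, 0.250000); Gamma_sss = 0.105587, Gamma_sst = 0.016116, Gamma_stt = 0.283321, Gamma_tss = 0.770220, Gamma_tst = -0.014203, Gamma_ttt = -0.211596
  tau = 0.250000: gamma = (0.312500, -0.437500), gamma' = (0.750000, 0.000000); Gamma_sss = 0.044389, Gamma_sst = -0.004434, Gamma_stt = 0.248860, Gamma_tss = 0.814864, Gamma_tst = 0.004207, Gamma_ttt = -0.204131
  tau = 0.375000: gamma = (0.406250, -0.453125), gamma' = (0.750000, -0.250000); Gamma_sss = -0.009583, Gamma_sst = -0.024013, Gamma_stt = 0.219406, Gamma_tss = 0.862128, Gamma_tst = 0.024451, Gamma_ttt = -0.195813
  tau = 0.500000: gamma = (0.500000, -0.500000), gamma' = (0.750000, -0.500000); Gamma_sss = -0.055550, Gamma_sst = -0.040897, Gamma_stt = 0.195448, Gamma_tss = 0.909618, Gamma_tst = 0.044555, Gamma_ttt = -0.188415
  tau = 0.625000: gamma = (0.593750, -0.578125), gamma' = (0.750000, -0.750000); Gamma_sss = -0.092693, Gamma_sst = -0.053427, Gamma_stt = 0.177531, Gamma_tss = 0.954650, Gamma_tst = 0.062092, Gamma_ttt = -0.183887
  tau = 0.750000: gamma = (0.687500, -0.687500), gamma' = (0.750000, -1.000000); Gamma_sss = -0.120274, Gamma_sst = -0.060252, Gamma_stt = 0.165963, Gamma_tss = 0.994381, Gamma_tst = 0.074498, Gamma_ttt = -0.184041
  tau = 0.875000: gamma = (0.781250, -0.828125), gamma' = (0.750000, -1.250000); Gamma_sss = -0.137729, Gamma_sst = -0.060565, Gamma_stt = 0.160600, Gamma_tss = 1.025930, Gamma_tst = 0.079467, Gamma_ttt = -0.190199
  tau = 1.000000: gamma = (0.875000, -1.000000), gamma' = (0.750000, -1.500000); Gamma_sss = -0.144715, Gamma_sst = -0.054237, Gamma_stt = 0.160735, Gamma_tss = 1.046507, Gamma_tst = 0.075345, Gamma_ttt = -0.202874
step 0: V^s = -0.7500, V^t = -0.1250
step 1: k1 = (0.134634, 0.383393), k2 = (0.067405, 0.416025), k3 = (0.067766, 0.421109), k4 = (0.024339, 0.448069); V <- V + (h/6)(k1 + 2k2 + 2k3 + k4): V^s = -0.7321, V^t = -0.0206
step 2: k1 = (0.024305, 0.447494), k2 = (0.001712, 0.464582), k3 = (0.001864, 0.466247), k4 = (-0.003199, 0.470592); V <- V + (h/6)(k1 + 2k2 + 2k3 + k4): V^s = -0.7309, V^t = 0.0952
step 3: k1 = (-0.003279, 0.470217), k2 = (0.005139, 0.461164), k3 = (0.004974, 0.460668), k4 = (0.022569, 0.439356); V <- V + (h/6)(k1 + 2k2 + 2k3 + k4): V^s = -0.7293, V^t = 0.2099
step 4: k1 = (0.022486, 0.439193), k2 = (0.045154, 0.408071), k3 = (0.044274, 0.407329), k4 = (0.068331, 0.370049); V <- V + (h/6)(k1 + 2k2 + 2k3 + k4): V^s = -0.7181, V^t = 0.3116

Answer: V^s = -0.7181, V^t = 0.3116


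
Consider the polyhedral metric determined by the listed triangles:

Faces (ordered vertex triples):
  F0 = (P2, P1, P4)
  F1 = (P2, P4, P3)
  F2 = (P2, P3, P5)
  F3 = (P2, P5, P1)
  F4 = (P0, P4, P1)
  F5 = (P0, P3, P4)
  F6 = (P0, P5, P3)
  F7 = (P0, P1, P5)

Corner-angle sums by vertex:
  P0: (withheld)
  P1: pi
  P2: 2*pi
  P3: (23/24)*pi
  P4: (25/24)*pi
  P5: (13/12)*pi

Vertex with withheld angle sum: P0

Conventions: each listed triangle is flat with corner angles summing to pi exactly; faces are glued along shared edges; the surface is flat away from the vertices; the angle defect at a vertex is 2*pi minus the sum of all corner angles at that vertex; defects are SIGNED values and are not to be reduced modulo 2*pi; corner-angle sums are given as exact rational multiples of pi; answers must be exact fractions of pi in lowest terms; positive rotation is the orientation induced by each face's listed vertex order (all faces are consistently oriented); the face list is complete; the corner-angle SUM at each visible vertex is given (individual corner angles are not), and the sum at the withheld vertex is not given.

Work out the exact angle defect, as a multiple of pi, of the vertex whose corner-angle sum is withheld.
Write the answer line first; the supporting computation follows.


Answer: defect(P0) = pi/12

V = 6, E = 12, F = 8; chi = V - E + F = 2
Gauss-Bonnet: total defect = 2*pi*chi = 4*pi; visible defects sum to (47/12)*pi


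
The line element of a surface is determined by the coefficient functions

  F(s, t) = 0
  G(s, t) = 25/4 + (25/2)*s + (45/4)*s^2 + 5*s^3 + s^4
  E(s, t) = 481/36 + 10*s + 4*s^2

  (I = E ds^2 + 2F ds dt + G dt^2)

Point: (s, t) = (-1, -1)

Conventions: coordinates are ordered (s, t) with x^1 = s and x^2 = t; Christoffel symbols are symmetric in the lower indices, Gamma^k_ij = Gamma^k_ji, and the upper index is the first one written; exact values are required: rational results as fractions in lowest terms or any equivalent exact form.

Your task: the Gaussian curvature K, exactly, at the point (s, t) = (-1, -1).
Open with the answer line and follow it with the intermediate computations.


Answer: K = -18432/70225

E = 265/36, F = 0, G = 1, EG - F^2 = 265/36 at the point
E_s = 2, E_t = 0, F_s = 0, F_t = 0, G_s = 1, G_t = 0
E_tt = 0, F_st = 0, G_ss = 9/2
Brioschi: K = (det M1 - det M2) / (EG - F^2)^2 with the standard first/second-derivative matrices M1, M2.
M1 = [[-E_tt/2 + F_st - G_ss/2, E_s/2, F_s - E_t/2], [F_t - G_s/2, E, F], [G_t/2, F, G]] = [[-9/4, 1, 0], [-1/2, 265/36, 0], [0, 0, 1]]; det M1 = -257/16
M2 = [[0, E_t/2, G_s/2], [E_t/2, E, F], [G_s/2, F, G]] = [[0, 0, 1/2], [0, 265/36, 0], [1/2, 0, 1]]; det M2 = -265/144
det M1 - det M2 = -128/9; K = -128/9 / (265/36)^2 = -18432/70225


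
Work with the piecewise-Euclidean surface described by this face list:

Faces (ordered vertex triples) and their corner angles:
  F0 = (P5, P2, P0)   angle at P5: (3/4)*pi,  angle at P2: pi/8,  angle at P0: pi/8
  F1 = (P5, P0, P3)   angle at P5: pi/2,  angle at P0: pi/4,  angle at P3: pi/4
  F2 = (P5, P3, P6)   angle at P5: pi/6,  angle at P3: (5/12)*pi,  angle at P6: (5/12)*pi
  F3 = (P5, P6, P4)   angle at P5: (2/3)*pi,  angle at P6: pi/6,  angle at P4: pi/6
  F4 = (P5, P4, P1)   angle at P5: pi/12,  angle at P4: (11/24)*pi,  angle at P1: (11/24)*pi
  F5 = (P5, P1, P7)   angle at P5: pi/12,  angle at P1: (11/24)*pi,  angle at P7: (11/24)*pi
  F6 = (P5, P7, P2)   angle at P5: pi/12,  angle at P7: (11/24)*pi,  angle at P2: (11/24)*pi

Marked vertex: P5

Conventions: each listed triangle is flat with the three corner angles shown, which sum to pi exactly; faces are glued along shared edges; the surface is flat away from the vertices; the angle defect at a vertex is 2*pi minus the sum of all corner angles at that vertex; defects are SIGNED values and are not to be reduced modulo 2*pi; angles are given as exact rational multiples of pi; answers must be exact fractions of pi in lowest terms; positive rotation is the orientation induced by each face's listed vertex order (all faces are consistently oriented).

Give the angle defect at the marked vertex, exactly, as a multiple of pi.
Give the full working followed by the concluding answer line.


Sum of corner angles at P5: (7/3)*pi
defect = 2*pi - (7/3)*pi

Answer: defect(P5) = -pi/3


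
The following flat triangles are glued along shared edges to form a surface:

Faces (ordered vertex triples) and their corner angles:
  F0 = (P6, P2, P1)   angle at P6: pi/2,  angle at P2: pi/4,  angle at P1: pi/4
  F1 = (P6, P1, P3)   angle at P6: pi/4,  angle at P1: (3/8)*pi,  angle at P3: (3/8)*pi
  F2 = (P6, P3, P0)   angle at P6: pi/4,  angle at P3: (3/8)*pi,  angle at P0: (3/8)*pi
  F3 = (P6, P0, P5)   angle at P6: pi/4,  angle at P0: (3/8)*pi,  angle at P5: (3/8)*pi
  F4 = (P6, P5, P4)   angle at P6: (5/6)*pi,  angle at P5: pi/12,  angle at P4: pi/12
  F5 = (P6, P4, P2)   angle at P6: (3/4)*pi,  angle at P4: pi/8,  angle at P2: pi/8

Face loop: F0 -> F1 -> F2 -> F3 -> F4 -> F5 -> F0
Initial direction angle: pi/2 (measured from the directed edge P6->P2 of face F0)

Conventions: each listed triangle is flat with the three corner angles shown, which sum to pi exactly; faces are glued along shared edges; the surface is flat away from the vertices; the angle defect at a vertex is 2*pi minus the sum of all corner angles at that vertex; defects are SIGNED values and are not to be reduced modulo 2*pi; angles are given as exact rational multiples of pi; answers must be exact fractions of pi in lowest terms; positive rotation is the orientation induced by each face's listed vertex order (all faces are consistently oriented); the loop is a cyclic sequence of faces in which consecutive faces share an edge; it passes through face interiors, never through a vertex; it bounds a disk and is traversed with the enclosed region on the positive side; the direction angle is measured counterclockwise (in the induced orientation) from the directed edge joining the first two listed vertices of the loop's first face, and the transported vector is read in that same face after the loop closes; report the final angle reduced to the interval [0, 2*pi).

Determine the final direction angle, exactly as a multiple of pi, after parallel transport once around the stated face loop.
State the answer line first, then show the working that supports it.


Answer: final direction angle = (5/3)*pi

enclosed vertex P6: corner angles sum to (17/6)*pi, defect = 2*pi - (17/6)*pi = (-5/6)*pi
transport around the loop rotates by the sum of enclosed defects; add to the initial angle mod 2*pi
final angle = pi/2 - (5/6)*pi = (5/3)*pi (mod 2*pi)


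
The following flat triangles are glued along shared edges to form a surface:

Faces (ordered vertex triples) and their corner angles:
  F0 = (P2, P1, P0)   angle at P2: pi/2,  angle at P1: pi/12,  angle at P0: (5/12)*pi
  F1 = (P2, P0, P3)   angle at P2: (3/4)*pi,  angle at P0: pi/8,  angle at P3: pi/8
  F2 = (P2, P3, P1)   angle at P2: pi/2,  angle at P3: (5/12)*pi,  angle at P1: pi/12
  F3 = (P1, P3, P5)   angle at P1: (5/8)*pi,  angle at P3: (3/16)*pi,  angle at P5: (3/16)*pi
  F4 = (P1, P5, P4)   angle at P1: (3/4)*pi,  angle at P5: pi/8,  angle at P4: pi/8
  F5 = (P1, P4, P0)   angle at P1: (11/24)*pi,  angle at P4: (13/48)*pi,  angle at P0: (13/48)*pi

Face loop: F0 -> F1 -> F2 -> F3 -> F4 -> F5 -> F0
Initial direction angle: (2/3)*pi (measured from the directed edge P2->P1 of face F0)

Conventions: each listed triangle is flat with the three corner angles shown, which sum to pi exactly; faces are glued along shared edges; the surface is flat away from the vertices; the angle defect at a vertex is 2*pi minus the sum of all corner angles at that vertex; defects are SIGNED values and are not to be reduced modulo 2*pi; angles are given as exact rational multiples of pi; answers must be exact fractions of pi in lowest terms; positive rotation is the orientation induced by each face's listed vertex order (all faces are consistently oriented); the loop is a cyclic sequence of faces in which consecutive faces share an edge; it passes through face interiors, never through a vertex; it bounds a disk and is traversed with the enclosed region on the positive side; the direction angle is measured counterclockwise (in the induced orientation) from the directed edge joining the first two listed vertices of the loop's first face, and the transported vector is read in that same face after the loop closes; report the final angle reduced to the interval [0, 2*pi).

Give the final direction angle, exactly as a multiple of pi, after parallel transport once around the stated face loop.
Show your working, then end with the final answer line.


enclosed vertex P1: corner angles sum to 2*pi, defect = 2*pi - 2*pi = 0
enclosed vertex P2: corner angles sum to (7/4)*pi, defect = 2*pi - (7/4)*pi = pi/4
adding the enclosed defects to the starting angle (mod 2*pi, induced orientation) gives the holonomy
final angle = (2/3)*pi + pi/4 = (11/12)*pi (mod 2*pi)

Answer: final direction angle = (11/12)*pi


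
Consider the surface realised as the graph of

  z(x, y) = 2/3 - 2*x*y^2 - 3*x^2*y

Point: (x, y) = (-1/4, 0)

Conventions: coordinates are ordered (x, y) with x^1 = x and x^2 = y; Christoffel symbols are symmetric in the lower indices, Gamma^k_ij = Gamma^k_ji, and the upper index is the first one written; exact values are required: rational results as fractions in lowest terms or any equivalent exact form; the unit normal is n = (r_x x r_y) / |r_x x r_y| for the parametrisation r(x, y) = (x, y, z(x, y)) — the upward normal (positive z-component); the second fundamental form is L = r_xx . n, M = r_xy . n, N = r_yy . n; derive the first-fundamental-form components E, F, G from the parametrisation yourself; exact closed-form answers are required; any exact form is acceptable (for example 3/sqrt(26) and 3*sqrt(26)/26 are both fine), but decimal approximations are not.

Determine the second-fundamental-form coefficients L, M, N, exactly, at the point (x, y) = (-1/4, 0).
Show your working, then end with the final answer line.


z_x = 0, z_y = -3/16, z_xx = 0, z_xy = 3/2, z_yy = 1
E = 1, F = 0, G = 265/256; answer radicand W^2 = 265/256
unnormalised second-form numerators: l = 0, m = 3/2, n = 1; L = l/sqrt(265/256), and similarly M = m/sqrt(W^2), N = n/sqrt(W^2)

Answer: L = 0, M = 24*sqrt(265)/265, N = 16*sqrt(265)/265


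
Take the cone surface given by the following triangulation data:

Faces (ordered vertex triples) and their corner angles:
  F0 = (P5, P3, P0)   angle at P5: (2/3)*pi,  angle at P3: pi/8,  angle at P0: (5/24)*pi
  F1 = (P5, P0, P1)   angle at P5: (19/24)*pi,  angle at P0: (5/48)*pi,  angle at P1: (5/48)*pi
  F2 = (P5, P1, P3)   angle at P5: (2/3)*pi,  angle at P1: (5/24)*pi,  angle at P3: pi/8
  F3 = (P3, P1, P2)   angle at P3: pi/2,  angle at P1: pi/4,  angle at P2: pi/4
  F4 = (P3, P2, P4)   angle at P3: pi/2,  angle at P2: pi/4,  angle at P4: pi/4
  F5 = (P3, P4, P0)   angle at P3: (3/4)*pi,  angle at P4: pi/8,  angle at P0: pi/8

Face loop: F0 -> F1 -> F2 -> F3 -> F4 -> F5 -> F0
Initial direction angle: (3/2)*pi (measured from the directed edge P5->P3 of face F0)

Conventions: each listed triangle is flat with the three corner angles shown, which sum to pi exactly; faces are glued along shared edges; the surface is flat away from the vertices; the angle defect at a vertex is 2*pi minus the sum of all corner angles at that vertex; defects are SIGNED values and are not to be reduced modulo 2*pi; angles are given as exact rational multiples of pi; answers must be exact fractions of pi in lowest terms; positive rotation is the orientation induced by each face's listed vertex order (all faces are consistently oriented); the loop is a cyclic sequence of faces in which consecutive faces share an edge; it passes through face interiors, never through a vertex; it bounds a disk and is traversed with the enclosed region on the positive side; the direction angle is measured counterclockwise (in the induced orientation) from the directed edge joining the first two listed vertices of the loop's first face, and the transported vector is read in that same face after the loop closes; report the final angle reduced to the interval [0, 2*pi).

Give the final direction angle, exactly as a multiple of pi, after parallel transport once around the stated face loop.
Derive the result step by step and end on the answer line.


enclosed vertex P3: corner angles sum to 2*pi, defect = 2*pi - 2*pi = 0
enclosed vertex P5: corner angles sum to (17/8)*pi, defect = 2*pi - (17/8)*pi = -pi/8
summing the enclosed defects onto the initial angle, mod 2*pi in the induced orientation:
final angle = (3/2)*pi - pi/8 = (11/8)*pi (mod 2*pi)

Answer: final direction angle = (11/8)*pi


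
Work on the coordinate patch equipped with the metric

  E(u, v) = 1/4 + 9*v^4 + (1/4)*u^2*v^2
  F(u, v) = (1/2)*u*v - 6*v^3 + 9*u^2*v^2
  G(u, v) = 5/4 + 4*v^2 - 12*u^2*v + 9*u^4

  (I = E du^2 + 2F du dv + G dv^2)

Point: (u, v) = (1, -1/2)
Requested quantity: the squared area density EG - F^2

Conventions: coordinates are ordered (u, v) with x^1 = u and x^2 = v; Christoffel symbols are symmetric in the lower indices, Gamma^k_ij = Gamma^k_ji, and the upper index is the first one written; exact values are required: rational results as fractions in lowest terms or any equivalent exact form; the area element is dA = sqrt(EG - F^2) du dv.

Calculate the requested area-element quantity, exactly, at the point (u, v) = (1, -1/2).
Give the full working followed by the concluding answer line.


E = 7/8, F = 11/4, G = 69/4; EG - F^2 = 241/32

Answer: EG - F^2 = 241/32
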